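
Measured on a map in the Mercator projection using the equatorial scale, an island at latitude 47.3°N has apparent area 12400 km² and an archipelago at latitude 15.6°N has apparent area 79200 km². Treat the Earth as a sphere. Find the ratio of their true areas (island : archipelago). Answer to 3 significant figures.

Since Mercator area scale is 1/cos²φ, the true area equals the apparent area multiplied by cos²φ.
True area of island: 12400 × cos²(47.3°) = 12400 × 0.4599 = 5703 km².
True area of archipelago: 79200 × cos²(15.6°) = 79200 × 0.9277 = 73470 km².
Ratio = 5703 / 73470 ≈ 0.0776.

0.0776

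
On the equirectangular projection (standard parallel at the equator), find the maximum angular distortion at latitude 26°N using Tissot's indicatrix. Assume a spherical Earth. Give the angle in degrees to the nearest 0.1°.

Plate carrée maps x = Rλ, y = Rφ. The meridian scale is h = 1 and the parallel scale is k = 1/cos φ = sec φ.
At 26°: h = 1.000, k = 1.113; principal scales a = 1.113, b = 1.000.
sin(ω/2) = (a − b)/(a + b) = 0.1126/2.113 = 0.05330, so ω = 2 arcsin(0.05330) ≈ 6.1°.

6.1°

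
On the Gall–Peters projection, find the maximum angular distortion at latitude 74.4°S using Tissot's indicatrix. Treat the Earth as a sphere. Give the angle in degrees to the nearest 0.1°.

96.7°

The Gall–Peters projection is cylindrical equal-area with φ₀ = 45°. A cylindrical equal-area projection with standard parallel φ₀ has meridian scale h = cos φ / cos φ₀ and parallel scale k = cos φ₀ / cos φ (so areas are preserved, h·k = 1).
At 74.4°: h = 0.3803, k = 2.629; principal scales a = 2.629, b = 0.3803.
sin(ω/2) = (a − b)/(a + b) = 2.249/3.010 = 0.7473, so ω = 2 arcsin(0.7473) ≈ 96.7°.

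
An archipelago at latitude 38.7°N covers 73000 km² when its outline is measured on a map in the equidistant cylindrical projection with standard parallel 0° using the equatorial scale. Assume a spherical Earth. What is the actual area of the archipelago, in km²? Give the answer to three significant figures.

57000 km²

Plate carrée maps x = Rλ, y = Rφ. The meridian scale is h = 1 and the parallel scale is k = 1/cos φ = sec φ.
Areal scale = h·k = 1 × sec φ; at 38.7°, h = 1.000, k = 1.281, so h·k = 1.281.
True area = apparent / (areal scale) = 73000 / 1.281 ≈ 57000 km².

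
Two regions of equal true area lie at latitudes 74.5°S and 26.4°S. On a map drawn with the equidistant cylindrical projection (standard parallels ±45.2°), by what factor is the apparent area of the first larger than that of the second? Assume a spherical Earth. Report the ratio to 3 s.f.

In the equirectangular projection with standard parallel φ₀ = 45.2° (x = Rλ cos φ₀, y = Rφ), meridians are true-scale (h = 1) and the parallel scale is k = cos φ₀ / cos φ.
Areal scale at 74.5°: h·k = 1.000 × 2.637 = 2.637.
Areal scale at 26.4°: h·k = 1.000 × 0.7867 = 0.7867.
Ratio = 2.637/0.7867 ≈ 3.35.

3.35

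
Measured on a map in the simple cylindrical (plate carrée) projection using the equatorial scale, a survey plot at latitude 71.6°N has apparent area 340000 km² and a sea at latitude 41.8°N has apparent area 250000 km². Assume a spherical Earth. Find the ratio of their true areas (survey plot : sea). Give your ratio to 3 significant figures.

On the plate carrée, areal scale = h·k = 1 × sec φ, so true area = apparent × cos φ.
True area of survey plot: 340000 × cos(71.6°) = 340000 × 0.3156 = 107300 km².
True area of sea: 250000 × cos(41.8°) = 250000 × 0.7455 = 186400 km².
Ratio = 107300 / 186400 ≈ 0.576.

0.576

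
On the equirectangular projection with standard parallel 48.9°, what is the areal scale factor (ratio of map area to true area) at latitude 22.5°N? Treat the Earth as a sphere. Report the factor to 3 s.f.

The equidistant cylindrical projection with φ₀ = 48.9° has h = 1 (meridians true) and k = cos φ₀ / cos φ along parallels.
Areal scale = h·k = 1 × cos φ₀ / cos φ; at 22.5°, h = 1.000, k = 0.7115, so h·k = 0.7115.

0.712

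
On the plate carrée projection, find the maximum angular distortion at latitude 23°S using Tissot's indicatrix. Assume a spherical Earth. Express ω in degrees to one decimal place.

In the plate carrée (x = Rλ, y = Rφ), meridians are true-scale (h = 1) and parallels are stretched by k = sec φ.
At 23°: h = 1.000, k = 1.086; principal scales a = 1.086, b = 1.000.
sin(ω/2) = (a − b)/(a + b) = 0.08636/2.086 = 0.04139, so ω = 2 arcsin(0.04139) ≈ 4.7°.

4.7°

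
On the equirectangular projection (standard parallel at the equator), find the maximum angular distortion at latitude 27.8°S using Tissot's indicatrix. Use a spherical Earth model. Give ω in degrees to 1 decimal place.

7.0°

For the equirectangular projection with φ₀ = 0 (plate carrée), h = 1 along meridians and k = sec φ along parallels.
At 27.8°: h = 1.000, k = 1.130; principal scales a = 1.130, b = 1.000.
sin(ω/2) = (a − b)/(a + b) = 0.1305/2.130 = 0.06124, so ω = 2 arcsin(0.06124) ≈ 7.0°.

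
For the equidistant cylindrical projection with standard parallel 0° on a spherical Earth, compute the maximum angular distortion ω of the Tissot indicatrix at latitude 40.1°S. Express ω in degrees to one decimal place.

15.3°

Plate carrée maps x = Rλ, y = Rφ. The meridian scale is h = 1 and the parallel scale is k = 1/cos φ = sec φ.
At 40.1°: h = 1.000, k = 1.307; principal scales a = 1.307, b = 1.000.
sin(ω/2) = (a − b)/(a + b) = 0.3073/2.307 = 0.1332, so ω = 2 arcsin(0.1332) ≈ 15.3°.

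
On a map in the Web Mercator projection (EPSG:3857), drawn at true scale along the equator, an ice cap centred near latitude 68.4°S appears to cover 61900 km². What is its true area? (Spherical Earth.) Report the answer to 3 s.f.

8390 km²

For Mercator, h = k = sec φ (a conformal cylindrical projection has a single point scale, 1/cos φ).
Areal scale = k² = sec²φ = 1/cos²(68.4°) = 1/0.3681² = 7.379.
True area = apparent / (areal scale) = 61900 / 7.379 ≈ 8390 km².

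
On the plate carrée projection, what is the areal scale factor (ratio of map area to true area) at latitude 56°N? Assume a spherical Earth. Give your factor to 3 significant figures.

1.79

For the equirectangular projection with φ₀ = 0 (plate carrée), h = 1 along meridians and k = sec φ along parallels.
Areal scale = h·k = 1 × sec φ; at 56°, h = 1.000, k = 1.788, so h·k = 1.788.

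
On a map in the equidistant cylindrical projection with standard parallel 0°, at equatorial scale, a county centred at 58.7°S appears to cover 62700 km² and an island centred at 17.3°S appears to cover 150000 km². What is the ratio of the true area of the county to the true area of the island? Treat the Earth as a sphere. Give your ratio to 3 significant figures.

0.227

On the plate carrée, areal scale = h·k = 1 × sec φ, so true area = apparent × cos φ.
True area of county: 62700 × cos(58.7°) = 62700 × 0.5195 = 32570 km².
True area of island: 150000 × cos(17.3°) = 150000 × 0.9548 = 143200 km².
Ratio = 32570 / 143200 ≈ 0.227.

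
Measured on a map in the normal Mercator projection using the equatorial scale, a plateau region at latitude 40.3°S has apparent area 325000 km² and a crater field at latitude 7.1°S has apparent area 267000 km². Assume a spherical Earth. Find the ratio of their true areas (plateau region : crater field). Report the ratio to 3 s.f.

On Mercator the areal scale is sec²φ, so true area = apparent × cos²φ.
True area of plateau region: 325000 × cos²(40.3°) = 325000 × 0.5817 = 189000 km².
True area of crater field: 267000 × cos²(7.1°) = 267000 × 0.9847 = 262900 km².
Ratio = 189000 / 262900 ≈ 0.719.

0.719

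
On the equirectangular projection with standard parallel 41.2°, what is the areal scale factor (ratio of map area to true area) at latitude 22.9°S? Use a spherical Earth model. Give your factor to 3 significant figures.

In the equirectangular projection with standard parallel φ₀ = 41.2° (x = Rλ cos φ₀, y = Rφ), meridians are true-scale (h = 1) and the parallel scale is k = cos φ₀ / cos φ.
Areal scale = h·k = 1 × cos φ₀ / cos φ; at 22.9°, h = 1.000, k = 0.8168, so h·k = 0.8168.

0.817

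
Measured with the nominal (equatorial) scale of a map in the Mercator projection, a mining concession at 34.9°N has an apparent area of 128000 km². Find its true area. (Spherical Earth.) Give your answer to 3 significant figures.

The Mercator projection is conformal; its linear scale factor is the same in every direction and equals sec φ = 1/cos φ.
Areal scale = k² = sec²φ = 1/cos²(34.9°) = 1/0.8202² = 1.487.
True area = apparent / (areal scale) = 128000 / 1.487 ≈ 86100 km².

86100 km²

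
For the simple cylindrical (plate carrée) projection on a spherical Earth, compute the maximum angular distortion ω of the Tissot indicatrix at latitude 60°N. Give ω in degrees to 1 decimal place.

Plate carrée maps x = Rλ, y = Rφ. The meridian scale is h = 1 and the parallel scale is k = 1/cos φ = sec φ.
At 60°: h = 1.000, k = 2.000; principal scales a = 2.000, b = 1.000.
sin(ω/2) = (a − b)/(a + b) = 1.0000/3.000 = 0.3333, so ω = 2 arcsin(0.3333) ≈ 38.9°.

38.9°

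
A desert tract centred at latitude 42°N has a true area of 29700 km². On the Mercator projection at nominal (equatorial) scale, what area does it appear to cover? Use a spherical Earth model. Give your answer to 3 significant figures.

53800 km²

The Mercator projection is conformal; its linear scale factor is the same in every direction and equals sec φ = 1/cos φ.
Areal scale = k² = sec²φ = 1/cos²(42°) = 1/0.7431² = 1.811.
Apparent area = 29700 × 1.811 ≈ 53800 km².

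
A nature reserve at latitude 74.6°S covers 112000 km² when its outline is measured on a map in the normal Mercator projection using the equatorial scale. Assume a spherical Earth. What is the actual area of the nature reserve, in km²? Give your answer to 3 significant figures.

For Mercator, h = k = sec φ (a conformal cylindrical projection has a single point scale, 1/cos φ).
Areal scale = k² = sec²φ = 1/cos²(74.6°) = 1/0.2656² = 14.18.
True area = apparent / (areal scale) = 112000 / 14.18 ≈ 7900 km².

7900 km²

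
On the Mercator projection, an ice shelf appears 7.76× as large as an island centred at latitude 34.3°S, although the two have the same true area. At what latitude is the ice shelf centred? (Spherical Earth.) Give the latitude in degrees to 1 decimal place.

72.7°

Mercator areal scale is sec²φ, so apparent-area ratio = sec²φ₁ / sec²φ₂ = cos²φ₂ / cos²φ₁.
cos²φ₂ / cos²φ₁ = 7.76  ⇒  cos φ₁ = cos 34.3° / √7.76 = 0.8261/2.786 = 0.2966.
φ₁ = arccos(0.2966) ≈ 72.7°.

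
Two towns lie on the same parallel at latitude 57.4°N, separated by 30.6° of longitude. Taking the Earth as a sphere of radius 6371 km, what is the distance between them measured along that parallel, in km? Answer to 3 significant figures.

1830 km

Arc length along a parallel = R cos φ · Δλ (with Δλ in radians).
= 6371 × cos 57.4° × (30.6° × π/180) = 6371 × 0.5388 × 0.5341 ≈ 1830 km.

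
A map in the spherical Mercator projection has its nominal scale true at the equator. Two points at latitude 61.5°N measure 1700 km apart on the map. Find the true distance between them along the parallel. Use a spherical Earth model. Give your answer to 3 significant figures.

Mercator is conformal, so the point scale is isotropic: h = k = sec φ = 1/cos φ.
Along the parallel at 61.5°, map distances are exaggerated by k = sec 61.5° = 2.096.
True distance = 1700 / 2.096 = 1700 × cos 61.5° ≈ 811 km.

811 km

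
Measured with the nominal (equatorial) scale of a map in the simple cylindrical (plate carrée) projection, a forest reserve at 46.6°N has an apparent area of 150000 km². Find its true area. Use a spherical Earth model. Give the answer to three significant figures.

103000 km²

For the equirectangular projection with φ₀ = 0 (plate carrée), h = 1 along meridians and k = sec φ along parallels.
Areal scale = h·k = 1 × sec φ; at 46.6°, h = 1.000, k = 1.455, so h·k = 1.455.
True area = apparent / (areal scale) = 150000 / 1.455 ≈ 103000 km².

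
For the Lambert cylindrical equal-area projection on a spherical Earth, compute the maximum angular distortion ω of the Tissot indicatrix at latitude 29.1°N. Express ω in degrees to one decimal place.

The Lambert cylindrical equal-area projection is the cylindrical equal-area projection with its standard parallel at the equator (φ₀ = 0). A cylindrical equal-area projection with standard parallel φ₀ has meridian scale h = cos φ / cos φ₀ and parallel scale k = cos φ₀ / cos φ (so areas are preserved, h·k = 1).
At 29.1°: h = 0.8738, k = 1.144; principal scales a = 1.144, b = 0.8738.
sin(ω/2) = (a − b)/(a + b) = 0.2707/2.018 = 0.1341, so ω = 2 arcsin(0.1341) ≈ 15.4°.

15.4°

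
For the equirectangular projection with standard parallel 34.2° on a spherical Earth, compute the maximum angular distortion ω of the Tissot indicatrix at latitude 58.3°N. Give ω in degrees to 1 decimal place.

25.8°

In the equirectangular projection with standard parallel φ₀ = 34.2° (x = Rλ cos φ₀, y = Rφ), meridians are true-scale (h = 1) and the parallel scale is k = cos φ₀ / cos φ.
At 58.3°: h = 1.000, k = 1.574; principal scales a = 1.574, b = 1.000.
sin(ω/2) = (a − b)/(a + b) = 0.5740/2.574 = 0.2230, so ω = 2 arcsin(0.2230) ≈ 25.8°.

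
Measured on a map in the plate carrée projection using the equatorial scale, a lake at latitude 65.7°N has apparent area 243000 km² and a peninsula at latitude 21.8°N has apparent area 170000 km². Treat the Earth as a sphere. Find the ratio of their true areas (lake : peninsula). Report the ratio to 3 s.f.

0.634

Plate carrée has h = 1 and k = sec φ, giving areal scale sec φ; true area = (apparent area) · cos φ.
True area of lake: 243000 × cos(65.7°) = 243000 × 0.4115 = 100000 km².
True area of peninsula: 170000 × cos(21.8°) = 170000 × 0.9285 = 157800 km².
Ratio = 100000 / 157800 ≈ 0.634.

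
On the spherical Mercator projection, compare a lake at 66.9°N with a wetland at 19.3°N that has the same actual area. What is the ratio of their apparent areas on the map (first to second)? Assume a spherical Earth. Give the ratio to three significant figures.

On Mercator, area is exaggerated by sec²φ = 1/cos²φ.
At 66.9°: sec²(66.9°) = 1/0.3923² = 6.497.
At 19.3°: sec²(19.3°) = 1/0.9438² = 1.123.
Ratio = 6.497/1.123 = cos²(19.3°)/cos²(66.9°) ≈ 5.79.

5.79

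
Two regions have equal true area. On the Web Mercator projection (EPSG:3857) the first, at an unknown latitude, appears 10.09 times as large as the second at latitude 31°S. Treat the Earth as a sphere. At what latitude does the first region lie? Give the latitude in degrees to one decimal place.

Mercator areal scale is sec²φ, so apparent-area ratio = sec²φ₁ / sec²φ₂ = cos²φ₂ / cos²φ₁.
cos²φ₂ / cos²φ₁ = 10.09  ⇒  cos φ₁ = cos 31° / √10.09 = 0.8572/3.176 = 0.2698.
φ₁ = arccos(0.2698) ≈ 74.3°.

74.3°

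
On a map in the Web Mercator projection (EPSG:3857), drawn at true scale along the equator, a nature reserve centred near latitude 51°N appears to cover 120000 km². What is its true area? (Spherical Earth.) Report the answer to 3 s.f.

The Mercator projection is conformal; its linear scale factor is the same in every direction and equals sec φ = 1/cos φ.
Areal scale = k² = sec²φ = 1/cos²(51°) = 1/0.6293² = 2.525.
True area = apparent / (areal scale) = 120000 / 2.525 ≈ 47500 km².

47500 km²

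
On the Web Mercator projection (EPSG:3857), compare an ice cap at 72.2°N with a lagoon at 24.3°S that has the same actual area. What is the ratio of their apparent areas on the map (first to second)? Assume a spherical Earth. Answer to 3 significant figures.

8.89

On Mercator, area is exaggerated by sec²φ = 1/cos²φ.
At 72.2°: sec²(72.2°) = 1/0.3057² = 10.70.
At 24.3°: sec²(24.3°) = 1/0.9114² = 1.204.
Ratio = 10.70/1.204 = cos²(24.3°)/cos²(72.2°) ≈ 8.89.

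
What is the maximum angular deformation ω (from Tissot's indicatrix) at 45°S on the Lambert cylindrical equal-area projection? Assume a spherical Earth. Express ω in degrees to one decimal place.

The Lambert cylindrical equal-area projection is the cylindrical equal-area projection with its standard parallel at the equator (φ₀ = 0). Cylindrical equal-area (φ₀ = 0°): h = cos φ / cos 0° along meridians, k = cos 0° / cos φ along parallels; h·k = 1.
At 45°: h = 0.7071, k = 1.414; principal scales a = 1.414, b = 0.7071.
sin(ω/2) = (a − b)/(a + b) = 0.7071/2.121 = 0.3333, so ω = 2 arcsin(0.3333) ≈ 38.9°.

38.9°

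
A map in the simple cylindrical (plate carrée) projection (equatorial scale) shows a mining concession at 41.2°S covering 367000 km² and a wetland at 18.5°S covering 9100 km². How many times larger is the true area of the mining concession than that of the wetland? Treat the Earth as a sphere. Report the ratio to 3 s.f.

32.0

On the plate carrée, areal scale = h·k = 1 × sec φ, so true area = apparent × cos φ.
True area of mining concession: 367000 × cos(41.2°) = 367000 × 0.7524 = 276100 km².
True area of wetland: 9100 × cos(18.5°) = 9100 × 0.9483 = 8630 km².
Ratio = 276100 / 8630 ≈ 32.0.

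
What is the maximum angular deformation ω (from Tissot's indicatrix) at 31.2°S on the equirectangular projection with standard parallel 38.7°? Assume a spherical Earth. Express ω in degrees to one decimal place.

5.3°

In the equirectangular projection with standard parallel φ₀ = 38.7° (x = Rλ cos φ₀, y = Rφ), meridians are true-scale (h = 1) and the parallel scale is k = cos φ₀ / cos φ.
At 31.2°: h = 1.000, k = 0.9124; principal scales a = 1.000, b = 0.9124.
sin(ω/2) = (a − b)/(a + b) = 0.08760/1.912 = 0.04581, so ω = 2 arcsin(0.04581) ≈ 5.3°.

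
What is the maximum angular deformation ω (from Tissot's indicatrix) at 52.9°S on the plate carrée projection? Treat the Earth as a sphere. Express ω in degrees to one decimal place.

Plate carrée maps x = Rλ, y = Rφ. The meridian scale is h = 1 and the parallel scale is k = 1/cos φ = sec φ.
At 52.9°: h = 1.000, k = 1.658; principal scales a = 1.658, b = 1.000.
sin(ω/2) = (a − b)/(a + b) = 0.6578/2.658 = 0.2475, so ω = 2 arcsin(0.2475) ≈ 28.7°.

28.7°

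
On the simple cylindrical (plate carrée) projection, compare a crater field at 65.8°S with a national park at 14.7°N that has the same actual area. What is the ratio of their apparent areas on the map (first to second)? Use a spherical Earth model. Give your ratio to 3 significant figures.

2.36

For the equirectangular projection with φ₀ = 0 (plate carrée), h = 1 along meridians and k = sec φ along parallels.
Areal scale at 65.8°: h·k = 1.000 × 2.439 = 2.439.
Areal scale at 14.7°: h·k = 1.000 × 1.034 = 1.034.
Ratio = 2.439/1.034 ≈ 2.36.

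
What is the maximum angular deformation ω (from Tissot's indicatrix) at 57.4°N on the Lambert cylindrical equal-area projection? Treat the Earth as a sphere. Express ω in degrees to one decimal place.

66.7°

The Lambert cylindrical equal-area projection is the cylindrical equal-area projection with its standard parallel at the equator (φ₀ = 0). Cylindrical equal-area (φ₀ = 0°): h = cos φ / cos 0° along meridians, k = cos 0° / cos φ along parallels; h·k = 1.
At 57.4°: h = 0.5388, k = 1.856; principal scales a = 1.856, b = 0.5388.
sin(ω/2) = (a − b)/(a + b) = 1.317/2.395 = 0.5501, so ω = 2 arcsin(0.5501) ≈ 66.7°.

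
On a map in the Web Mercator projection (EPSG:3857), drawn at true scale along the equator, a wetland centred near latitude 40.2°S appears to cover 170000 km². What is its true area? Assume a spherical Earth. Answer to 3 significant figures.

For Mercator, h = k = sec φ (a conformal cylindrical projection has a single point scale, 1/cos φ).
Areal scale = k² = sec²φ = 1/cos²(40.2°) = 1/0.7638² = 1.714.
True area = apparent / (areal scale) = 170000 / 1.714 ≈ 99200 km².

99200 km²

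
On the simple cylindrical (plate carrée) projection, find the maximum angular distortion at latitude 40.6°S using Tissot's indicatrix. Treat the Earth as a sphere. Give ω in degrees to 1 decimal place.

For the equirectangular projection with φ₀ = 0 (plate carrée), h = 1 along meridians and k = sec φ along parallels.
At 40.6°: h = 1.000, k = 1.317; principal scales a = 1.317, b = 1.000.
sin(ω/2) = (a − b)/(a + b) = 0.3171/2.317 = 0.1368, so ω = 2 arcsin(0.1368) ≈ 15.7°.

15.7°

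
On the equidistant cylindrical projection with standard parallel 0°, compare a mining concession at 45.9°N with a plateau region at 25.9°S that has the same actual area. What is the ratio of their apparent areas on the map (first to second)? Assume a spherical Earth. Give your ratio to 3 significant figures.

For the equirectangular projection with φ₀ = 0 (plate carrée), h = 1 along meridians and k = sec φ along parallels.
Areal scale at 45.9°: h·k = 1.000 × 1.437 = 1.437.
Areal scale at 25.9°: h·k = 1.000 × 1.112 = 1.112.
Ratio = 1.437/1.112 ≈ 1.29.

1.29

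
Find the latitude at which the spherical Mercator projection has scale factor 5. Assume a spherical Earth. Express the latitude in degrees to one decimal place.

78.5°

Mercator scale is k = sec φ = 1/cos φ.
1/cos φ = 5  ⇒  cos φ = 0.2000  ⇒  φ = arccos(0.2000) ≈ 78.5°.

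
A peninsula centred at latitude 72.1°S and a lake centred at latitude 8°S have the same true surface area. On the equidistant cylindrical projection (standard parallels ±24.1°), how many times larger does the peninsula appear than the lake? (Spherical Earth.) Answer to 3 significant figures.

3.22

In the equirectangular projection with standard parallel φ₀ = 24.1° (x = Rλ cos φ₀, y = Rφ), meridians are true-scale (h = 1) and the parallel scale is k = cos φ₀ / cos φ.
Areal scale at 72.1°: h·k = 1.000 × 2.970 = 2.970.
Areal scale at 8°: h·k = 1.000 × 0.9218 = 0.9218.
Ratio = 2.970/0.9218 ≈ 3.22.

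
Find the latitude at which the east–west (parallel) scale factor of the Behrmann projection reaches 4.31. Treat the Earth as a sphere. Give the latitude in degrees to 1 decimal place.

78.4°

The Behrmann projection is cylindrical equal-area with φ₀ = 30°. Cylindrical equal-area (φ₀ = 30°): h = cos φ / cos 30° along meridians, k = cos 30° / cos φ along parallels; h·k = 1.
k = cos φ₀ / cos φ = 4.31  ⇒  cos φ = cos 30° / 4.31 = 0.2009.
φ = arccos(0.2009) ≈ 78.4°.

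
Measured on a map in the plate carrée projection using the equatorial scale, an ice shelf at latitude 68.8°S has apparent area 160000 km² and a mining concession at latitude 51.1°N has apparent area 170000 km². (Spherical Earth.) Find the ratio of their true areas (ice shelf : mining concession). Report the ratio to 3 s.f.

On the plate carrée, areal scale = h·k = 1 × sec φ, so true area = apparent × cos φ.
True area of ice shelf: 160000 × cos(68.8°) = 160000 × 0.3616 = 57860 km².
True area of mining concession: 170000 × cos(51.1°) = 170000 × 0.6280 = 106800 km².
Ratio = 57860 / 106800 ≈ 0.542.

0.542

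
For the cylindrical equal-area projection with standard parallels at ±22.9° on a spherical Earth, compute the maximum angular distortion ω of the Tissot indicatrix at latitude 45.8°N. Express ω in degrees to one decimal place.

31.5°

A cylindrical equal-area projection with standard parallel φ₀ has meridian scale h = cos φ / cos φ₀ and parallel scale k = cos φ₀ / cos φ (so areas are preserved, h·k = 1).
At 45.8°: h = 0.7568, k = 1.321; principal scales a = 1.321, b = 0.7568.
sin(ω/2) = (a − b)/(a + b) = 0.5645/2.078 = 0.2716, so ω = 2 arcsin(0.2716) ≈ 31.5°.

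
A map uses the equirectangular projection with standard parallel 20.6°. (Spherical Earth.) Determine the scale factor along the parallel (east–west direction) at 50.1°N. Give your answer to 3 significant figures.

1.46

With standard parallel φ₀ = 20.6°, the equirectangular projection gives x = Rλ cos φ₀, y = Rφ, so h = 1 and k = cos 20.6° / cos φ.
k = cos 20.6° / cos 50.1° = 0.9361/0.6414 = 1.459.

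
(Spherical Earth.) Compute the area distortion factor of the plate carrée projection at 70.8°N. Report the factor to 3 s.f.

3.04

Plate carrée maps x = Rλ, y = Rφ. The meridian scale is h = 1 and the parallel scale is k = 1/cos φ = sec φ.
Areal scale = h·k = 1 × sec φ; at 70.8°, h = 1.000, k = 3.041, so h·k = 3.041.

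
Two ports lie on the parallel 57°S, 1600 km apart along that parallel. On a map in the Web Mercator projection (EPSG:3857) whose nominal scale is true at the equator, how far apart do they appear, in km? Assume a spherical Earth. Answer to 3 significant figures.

2940 km

The Mercator projection is conformal; its linear scale factor is the same in every direction and equals sec φ = 1/cos φ.
Along the parallel, k = sec 57° = 1/0.5446 = 1.836.
Map distance = 1600 × 1.836 ≈ 2940 km.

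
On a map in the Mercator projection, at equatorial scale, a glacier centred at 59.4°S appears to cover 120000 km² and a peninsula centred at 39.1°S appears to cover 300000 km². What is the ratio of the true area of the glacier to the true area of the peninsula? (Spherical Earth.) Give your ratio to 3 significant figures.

On Mercator the areal scale is sec²φ, so true area = apparent × cos²φ.
True area of glacier: 120000 × cos²(59.4°) = 120000 × 0.2591 = 31090 km².
True area of peninsula: 300000 × cos²(39.1°) = 300000 × 0.6022 = 180700 km².
Ratio = 31090 / 180700 ≈ 0.172.

0.172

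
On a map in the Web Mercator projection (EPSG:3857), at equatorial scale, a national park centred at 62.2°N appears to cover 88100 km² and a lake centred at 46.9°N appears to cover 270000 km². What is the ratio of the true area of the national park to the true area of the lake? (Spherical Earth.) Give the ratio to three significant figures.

Mercator's areal exaggeration is sec²φ; hence true area = (apparent area) · cos²φ.
True area of national park: 88100 × cos²(62.2°) = 88100 × 0.2175 = 19160 km².
True area of lake: 270000 × cos²(46.9°) = 270000 × 0.4669 = 126100 km².
Ratio = 19160 / 126100 ≈ 0.152.

0.152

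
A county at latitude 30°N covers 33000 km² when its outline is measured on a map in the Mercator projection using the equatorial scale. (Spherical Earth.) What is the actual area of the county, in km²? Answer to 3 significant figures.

For Mercator, h = k = sec φ (a conformal cylindrical projection has a single point scale, 1/cos φ).
Areal scale = k² = sec²φ = 1/cos²(30°) = 1/0.8660² = 1.333.
True area = apparent / (areal scale) = 33000 / 1.333 ≈ 24800 km².

24800 km²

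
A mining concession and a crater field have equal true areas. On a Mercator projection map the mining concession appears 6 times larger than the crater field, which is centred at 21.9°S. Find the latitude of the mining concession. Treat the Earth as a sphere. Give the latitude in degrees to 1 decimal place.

On Mercator, (apparent₁)/(apparent₂) = sec²φ₁ / sec²φ₂ when true areas are equal.
cos²φ₂ / cos²φ₁ = 6  ⇒  cos φ₁ = cos 21.9° / √6 = 0.9278/2.449 = 0.3788.
φ₁ = arccos(0.3788) ≈ 67.7°.

67.7°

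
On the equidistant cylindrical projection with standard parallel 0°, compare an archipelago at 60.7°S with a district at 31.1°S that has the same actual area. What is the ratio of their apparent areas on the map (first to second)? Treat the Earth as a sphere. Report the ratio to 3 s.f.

In the plate carrée (x = Rλ, y = Rφ), meridians are true-scale (h = 1) and parallels are stretched by k = sec φ.
Areal scale at 60.7°: h·k = 1.000 × 2.043 = 2.043.
Areal scale at 31.1°: h·k = 1.000 × 1.168 = 1.168.
Ratio = 2.043/1.168 ≈ 1.75.

1.75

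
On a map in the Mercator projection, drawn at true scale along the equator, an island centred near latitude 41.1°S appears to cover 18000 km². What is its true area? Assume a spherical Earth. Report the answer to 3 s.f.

10200 km²

For Mercator, h = k = sec φ (a conformal cylindrical projection has a single point scale, 1/cos φ).
Areal scale = k² = sec²φ = 1/cos²(41.1°) = 1/0.7536² = 1.761.
True area = apparent / (areal scale) = 18000 / 1.761 ≈ 10200 km².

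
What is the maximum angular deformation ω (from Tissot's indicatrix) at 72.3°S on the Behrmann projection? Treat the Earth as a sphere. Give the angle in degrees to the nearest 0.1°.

The Behrmann projection is cylindrical equal-area with φ₀ = 30°. A cylindrical equal-area projection with standard parallel φ₀ has meridian scale h = cos φ / cos φ₀ and parallel scale k = cos φ₀ / cos φ (so areas are preserved, h·k = 1).
At 72.3°: h = 0.3511, k = 2.848; principal scales a = 2.848, b = 0.3511.
sin(ω/2) = (a − b)/(a + b) = 2.497/3.200 = 0.7806, so ω = 2 arcsin(0.7806) ≈ 102.6°.

102.6°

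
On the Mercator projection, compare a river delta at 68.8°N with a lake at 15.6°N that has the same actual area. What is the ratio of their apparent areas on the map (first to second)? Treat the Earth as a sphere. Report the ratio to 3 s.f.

7.09

Mercator is conformal with k = sec φ, so areal scale = k² = sec²φ.
At 68.8°: sec²(68.8°) = 1/0.3616² = 7.647.
At 15.6°: sec²(15.6°) = 1/0.9632² = 1.078.
Ratio = 7.647/1.078 = cos²(15.6°)/cos²(68.8°) ≈ 7.09.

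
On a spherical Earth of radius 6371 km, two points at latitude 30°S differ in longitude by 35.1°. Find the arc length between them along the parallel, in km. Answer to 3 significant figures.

Arc length along a parallel = R cos φ · Δλ (with Δλ in radians).
= 6371 × cos 30° × (35.1° × π/180) = 6371 × 0.8660 × 0.6126 ≈ 3380 km.

3380 km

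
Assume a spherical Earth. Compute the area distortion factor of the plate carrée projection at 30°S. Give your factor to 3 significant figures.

For the equirectangular projection with φ₀ = 0 (plate carrée), h = 1 along meridians and k = sec φ along parallels.
Areal scale = h·k = 1 × sec φ; at 30°, h = 1.000, k = 1.155, so h·k = 1.155.

1.15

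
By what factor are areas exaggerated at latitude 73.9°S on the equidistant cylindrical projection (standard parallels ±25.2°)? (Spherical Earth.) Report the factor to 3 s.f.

With standard parallel φ₀ = 25.2°, the equirectangular projection gives x = Rλ cos φ₀, y = Rφ, so h = 1 and k = cos 25.2° / cos φ.
Areal scale = h·k = 1 × cos φ₀ / cos φ; at 73.9°, h = 1.000, k = 3.263, so h·k = 3.263.

3.26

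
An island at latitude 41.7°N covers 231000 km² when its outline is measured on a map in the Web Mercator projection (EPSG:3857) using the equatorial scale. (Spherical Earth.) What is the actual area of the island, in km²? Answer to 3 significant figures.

The Mercator projection is conformal; its linear scale factor is the same in every direction and equals sec φ = 1/cos φ.
Areal scale = k² = sec²φ = 1/cos²(41.7°) = 1/0.7466² = 1.794.
True area = apparent / (areal scale) = 231000 / 1.794 ≈ 129000 km².

129000 km²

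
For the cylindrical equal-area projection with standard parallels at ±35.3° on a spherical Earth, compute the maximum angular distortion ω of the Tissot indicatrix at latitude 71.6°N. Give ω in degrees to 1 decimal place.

95.4°

A cylindrical equal-area projection with standard parallel φ₀ has meridian scale h = cos φ / cos φ₀ and parallel scale k = cos φ₀ / cos φ (so areas are preserved, h·k = 1).
At 71.6°: h = 0.3868, k = 2.586; principal scales a = 2.586, b = 0.3868.
sin(ω/2) = (a − b)/(a + b) = 2.199/2.972 = 0.7398, so ω = 2 arcsin(0.7398) ≈ 95.4°.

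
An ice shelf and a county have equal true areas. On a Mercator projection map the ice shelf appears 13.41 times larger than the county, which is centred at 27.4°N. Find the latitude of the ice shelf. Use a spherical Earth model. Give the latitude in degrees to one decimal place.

76.0°

For equal true areas on Mercator, apparent areas scale as sec²φ, so the ratio is cos²φ₂ / cos²φ₁.
cos²φ₂ / cos²φ₁ = 13.41  ⇒  cos φ₁ = cos 27.4° / √13.41 = 0.8878/3.662 = 0.2424.
φ₁ = arccos(0.2424) ≈ 76.0°.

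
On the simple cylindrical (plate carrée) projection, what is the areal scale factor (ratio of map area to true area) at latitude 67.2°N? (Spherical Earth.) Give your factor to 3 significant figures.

Plate carrée maps x = Rλ, y = Rφ. The meridian scale is h = 1 and the parallel scale is k = 1/cos φ = sec φ.
Areal scale = h·k = 1 × sec φ; at 67.2°, h = 1.000, k = 2.581, so h·k = 2.581.

2.58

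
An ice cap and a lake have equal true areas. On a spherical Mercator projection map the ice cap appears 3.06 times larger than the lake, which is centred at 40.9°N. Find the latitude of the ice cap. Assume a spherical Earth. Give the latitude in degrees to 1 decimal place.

On Mercator, (apparent₁)/(apparent₂) = sec²φ₁ / sec²φ₂ when true areas are equal.
cos²φ₂ / cos²φ₁ = 3.06  ⇒  cos φ₁ = cos 40.9° / √3.06 = 0.7559/1.749 = 0.4321.
φ₁ = arccos(0.4321) ≈ 64.4°.

64.4°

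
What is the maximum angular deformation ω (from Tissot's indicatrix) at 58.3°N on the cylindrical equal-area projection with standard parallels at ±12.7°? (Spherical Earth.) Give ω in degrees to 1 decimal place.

Cylindrical equal-area (φ₀ = 12.7°): h = cos φ / cos 12.7° along meridians, k = cos 12.7° / cos φ along parallels; h·k = 1.
At 58.3°: h = 0.5386, k = 1.856; principal scales a = 1.856, b = 0.5386.
sin(ω/2) = (a − b)/(a + b) = 1.318/2.395 = 0.5502, so ω = 2 arcsin(0.5502) ≈ 66.8°.

66.8°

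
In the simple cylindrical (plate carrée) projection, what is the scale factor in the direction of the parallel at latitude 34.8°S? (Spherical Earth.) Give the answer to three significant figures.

1.22

In the plate carrée (x = Rλ, y = Rφ), meridians are true-scale (h = 1) and parallels are stretched by k = sec φ.
k = 1/cos 34.8° = 1/0.8211 = 1.218.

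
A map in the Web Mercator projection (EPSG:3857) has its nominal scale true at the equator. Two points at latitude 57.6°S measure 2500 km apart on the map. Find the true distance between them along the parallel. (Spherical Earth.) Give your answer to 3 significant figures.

Mercator is conformal, so the point scale is isotropic: h = k = sec φ = 1/cos φ.
Along the parallel at 57.6°, map distances are exaggerated by k = sec 57.6° = 1.866.
True distance = 2500 / 1.866 = 2500 × cos 57.6° ≈ 1340 km.

1340 km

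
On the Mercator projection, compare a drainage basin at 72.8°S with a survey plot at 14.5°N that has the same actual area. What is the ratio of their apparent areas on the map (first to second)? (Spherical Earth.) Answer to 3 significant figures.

On Mercator, area is exaggerated by sec²φ = 1/cos²φ.
At 72.8°: sec²(72.8°) = 1/0.2957² = 11.44.
At 14.5°: sec²(14.5°) = 1/0.9681² = 1.067.
Ratio = 11.44/1.067 = cos²(14.5°)/cos²(72.8°) ≈ 10.7.

10.7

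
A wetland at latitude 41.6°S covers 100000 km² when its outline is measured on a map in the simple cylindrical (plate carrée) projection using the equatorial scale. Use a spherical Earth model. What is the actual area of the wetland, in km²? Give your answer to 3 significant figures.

74800 km²

In the plate carrée (x = Rλ, y = Rφ), meridians are true-scale (h = 1) and parallels are stretched by k = sec φ.
Areal scale = h·k = 1 × sec φ; at 41.6°, h = 1.000, k = 1.337, so h·k = 1.337.
True area = apparent / (areal scale) = 100000 / 1.337 ≈ 74800 km².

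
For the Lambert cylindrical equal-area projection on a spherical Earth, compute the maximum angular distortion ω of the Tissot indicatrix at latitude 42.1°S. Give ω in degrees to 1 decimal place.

33.7°

The Lambert cylindrical equal-area projection is the cylindrical equal-area projection with its standard parallel at the equator (φ₀ = 0). Cylindrical equal-area (φ₀ = 0°): h = cos φ / cos 0° along meridians, k = cos 0° / cos φ along parallels; h·k = 1.
At 42.1°: h = 0.7420, k = 1.348; principal scales a = 1.348, b = 0.7420.
sin(ω/2) = (a − b)/(a + b) = 0.6058/2.090 = 0.2899, so ω = 2 arcsin(0.2899) ≈ 33.7°.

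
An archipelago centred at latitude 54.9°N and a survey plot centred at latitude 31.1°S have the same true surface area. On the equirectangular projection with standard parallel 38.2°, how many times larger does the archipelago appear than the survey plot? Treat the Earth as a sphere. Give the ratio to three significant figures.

1.49

In the equirectangular projection with standard parallel φ₀ = 38.2° (x = Rλ cos φ₀, y = Rφ), meridians are true-scale (h = 1) and the parallel scale is k = cos φ₀ / cos φ.
Areal scale at 54.9°: h·k = 1.000 × 1.367 = 1.367.
Areal scale at 31.1°: h·k = 1.000 × 0.9178 = 0.9178.
Ratio = 1.367/0.9178 ≈ 1.49.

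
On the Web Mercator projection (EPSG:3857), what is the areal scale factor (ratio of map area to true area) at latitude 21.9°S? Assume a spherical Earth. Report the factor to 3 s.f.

Mercator is conformal, so the point scale is isotropic: h = k = sec φ = 1/cos φ.
Areal scale = k² = sec²φ = 1/cos²(21.9°) = 1/0.9278² = 1.162.

1.16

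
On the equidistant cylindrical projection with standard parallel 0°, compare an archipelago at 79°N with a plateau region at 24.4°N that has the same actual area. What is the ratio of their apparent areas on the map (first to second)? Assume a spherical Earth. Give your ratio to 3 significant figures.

4.77

In the plate carrée (x = Rλ, y = Rφ), meridians are true-scale (h = 1) and parallels are stretched by k = sec φ.
Areal scale at 79°: h·k = 1.000 × 5.241 = 5.241.
Areal scale at 24.4°: h·k = 1.000 × 1.098 = 1.098.
Ratio = 5.241/1.098 ≈ 4.77.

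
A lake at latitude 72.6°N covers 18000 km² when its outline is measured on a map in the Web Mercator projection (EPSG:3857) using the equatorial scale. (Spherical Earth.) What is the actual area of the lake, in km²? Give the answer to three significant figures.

1610 km²

The Mercator projection is conformal; its linear scale factor is the same in every direction and equals sec φ = 1/cos φ.
Areal scale = k² = sec²φ = 1/cos²(72.6°) = 1/0.2990² = 11.18.
True area = apparent / (areal scale) = 18000 / 11.18 ≈ 1610 km².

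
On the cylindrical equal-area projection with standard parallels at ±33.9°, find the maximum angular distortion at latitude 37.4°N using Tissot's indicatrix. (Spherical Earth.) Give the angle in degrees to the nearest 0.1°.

5.0°

A cylindrical equal-area projection with standard parallel φ₀ has meridian scale h = cos φ / cos φ₀ and parallel scale k = cos φ₀ / cos φ (so areas are preserved, h·k = 1).
At 37.4°: h = 0.9571, k = 1.045; principal scales a = 1.045, b = 0.9571.
sin(ω/2) = (a − b)/(a + b) = 0.08770/2.002 = 0.04381, so ω = 2 arcsin(0.04381) ≈ 5.0°.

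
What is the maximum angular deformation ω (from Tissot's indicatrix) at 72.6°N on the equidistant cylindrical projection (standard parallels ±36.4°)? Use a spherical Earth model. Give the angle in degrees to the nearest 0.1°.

In the equirectangular projection with standard parallel φ₀ = 36.4° (x = Rλ cos φ₀, y = Rφ), meridians are true-scale (h = 1) and the parallel scale is k = cos φ₀ / cos φ.
At 72.6°: h = 1.000, k = 2.692; principal scales a = 2.692, b = 1.000.
sin(ω/2) = (a − b)/(a + b) = 1.692/3.692 = 0.4582, so ω = 2 arcsin(0.4582) ≈ 54.5°.

54.5°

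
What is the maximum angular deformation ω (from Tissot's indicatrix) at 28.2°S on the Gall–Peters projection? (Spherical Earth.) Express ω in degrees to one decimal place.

The Gall–Peters projection is cylindrical equal-area with φ₀ = 45°. Cylindrical equal-area (φ₀ = 45°): h = cos φ / cos 45° along meridians, k = cos 45° / cos φ along parallels; h·k = 1.
At 28.2°: h = 1.246, k = 0.8023; principal scales a = 1.246, b = 0.8023.
sin(ω/2) = (a − b)/(a + b) = 0.4440/2.049 = 0.2167, so ω = 2 arcsin(0.2167) ≈ 25.0°.

25.0°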